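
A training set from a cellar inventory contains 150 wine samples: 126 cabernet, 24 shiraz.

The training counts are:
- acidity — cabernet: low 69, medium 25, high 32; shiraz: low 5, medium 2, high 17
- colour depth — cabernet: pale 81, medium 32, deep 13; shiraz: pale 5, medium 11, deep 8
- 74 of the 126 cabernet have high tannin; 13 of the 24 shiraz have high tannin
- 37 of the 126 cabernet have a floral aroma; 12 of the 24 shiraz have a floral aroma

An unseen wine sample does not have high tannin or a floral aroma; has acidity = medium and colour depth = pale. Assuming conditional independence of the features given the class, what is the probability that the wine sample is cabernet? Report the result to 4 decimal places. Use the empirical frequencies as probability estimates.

cabernet: (126/150) × (25/126) × (81/126) × (52/126) × (89/126) ≈ 0.0312331
shiraz: (24/150) × (2/24) × (5/24) × (11/24) × (12/24) ≈ 0.000636574
P(cabernet | x) = 0.0312331 / 0.031869674 ≈ 0.9800

0.9800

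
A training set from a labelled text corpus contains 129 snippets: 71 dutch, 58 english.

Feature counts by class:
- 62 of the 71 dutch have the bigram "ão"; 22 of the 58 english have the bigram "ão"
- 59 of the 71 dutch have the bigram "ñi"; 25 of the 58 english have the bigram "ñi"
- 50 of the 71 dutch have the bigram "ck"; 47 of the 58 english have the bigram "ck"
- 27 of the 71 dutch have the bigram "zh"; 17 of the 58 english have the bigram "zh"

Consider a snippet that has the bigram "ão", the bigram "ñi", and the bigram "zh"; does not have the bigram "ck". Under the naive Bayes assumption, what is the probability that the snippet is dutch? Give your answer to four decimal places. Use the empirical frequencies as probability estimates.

dutch: (71/129) × (62/71) × (59/71) × (21/71) × (27/71) ≈ 0.0449223
english: (58/129) × (22/58) × (25/58) × (11/58) × (17/58) ≈ 0.0040863
P(dutch | x) = 0.0449223 / 0.0490086 ≈ 0.9166

0.9166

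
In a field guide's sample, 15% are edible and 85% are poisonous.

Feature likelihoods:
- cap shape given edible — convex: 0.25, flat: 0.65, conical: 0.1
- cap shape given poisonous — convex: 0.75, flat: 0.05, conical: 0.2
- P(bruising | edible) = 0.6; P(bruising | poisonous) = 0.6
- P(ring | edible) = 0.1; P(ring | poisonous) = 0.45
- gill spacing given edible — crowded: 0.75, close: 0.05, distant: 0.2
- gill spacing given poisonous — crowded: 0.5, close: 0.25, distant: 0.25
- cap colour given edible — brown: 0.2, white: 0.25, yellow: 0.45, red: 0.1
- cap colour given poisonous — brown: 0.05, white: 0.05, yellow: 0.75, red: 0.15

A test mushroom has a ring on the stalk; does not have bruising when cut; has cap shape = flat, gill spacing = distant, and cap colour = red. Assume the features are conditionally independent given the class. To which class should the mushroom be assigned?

poisonous

edible: 0.15 × 0.65 × (1−0.6) × 0.1 × 0.2 × 0.1 = 0.000078
poisonous: 0.85 × 0.05 × (1−0.6) × 0.45 × 0.25 × 0.15 = 0.000286875
Highest score → poisonous.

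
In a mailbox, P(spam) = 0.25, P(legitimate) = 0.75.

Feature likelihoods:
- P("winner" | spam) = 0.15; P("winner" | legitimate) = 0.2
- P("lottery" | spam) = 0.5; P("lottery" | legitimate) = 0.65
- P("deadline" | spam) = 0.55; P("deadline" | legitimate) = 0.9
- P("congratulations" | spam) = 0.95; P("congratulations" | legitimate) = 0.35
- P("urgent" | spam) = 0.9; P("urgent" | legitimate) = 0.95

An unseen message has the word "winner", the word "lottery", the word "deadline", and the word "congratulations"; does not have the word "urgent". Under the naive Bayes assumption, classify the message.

spam: 0.25 × 0.15 × 0.5 × 0.55 × 0.95 × (1−0.9) = 0.0009796875
legitimate: 0.75 × 0.2 × 0.65 × 0.9 × 0.35 × (1−0.95) = 0.001535625
Highest score → legitimate.

legitimate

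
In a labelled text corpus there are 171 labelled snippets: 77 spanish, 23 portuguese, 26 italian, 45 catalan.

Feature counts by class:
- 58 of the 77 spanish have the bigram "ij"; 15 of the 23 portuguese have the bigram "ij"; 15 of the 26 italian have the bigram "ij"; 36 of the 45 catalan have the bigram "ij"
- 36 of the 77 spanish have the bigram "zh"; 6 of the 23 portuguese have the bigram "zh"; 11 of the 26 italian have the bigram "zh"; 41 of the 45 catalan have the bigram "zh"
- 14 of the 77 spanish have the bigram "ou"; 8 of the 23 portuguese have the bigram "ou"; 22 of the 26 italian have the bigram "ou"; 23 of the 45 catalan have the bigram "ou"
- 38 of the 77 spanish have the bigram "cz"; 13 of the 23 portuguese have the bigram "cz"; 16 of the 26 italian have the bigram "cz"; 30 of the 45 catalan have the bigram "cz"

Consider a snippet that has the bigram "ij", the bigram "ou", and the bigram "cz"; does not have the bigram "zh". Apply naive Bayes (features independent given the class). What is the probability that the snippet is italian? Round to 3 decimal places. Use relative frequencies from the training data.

0.427

spanish: (77/171) × (58/77) × (41/77) × (14/77) × (38/77) ≈ 0.0162052
portuguese: (23/171) × (15/23) × (17/23) × (8/23) × (13/23) ≈ 0.0127466
italian: (26/171) × (15/26) × (15/26) × (22/26) × (16/26) ≈ 0.0263517
catalan: (45/171) × (36/45) × (4/45) × (23/45) × (30/45) ≈ 0.00637643
P(italian | x) = 0.0263517 / 0.06167993 ≈ 0.427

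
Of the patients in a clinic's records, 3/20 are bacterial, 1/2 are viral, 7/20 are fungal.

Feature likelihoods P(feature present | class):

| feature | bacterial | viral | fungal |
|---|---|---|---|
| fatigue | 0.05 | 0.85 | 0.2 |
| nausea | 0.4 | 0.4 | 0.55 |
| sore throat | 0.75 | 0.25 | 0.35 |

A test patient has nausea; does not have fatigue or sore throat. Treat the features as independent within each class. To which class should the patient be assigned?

fungal

bacterial: 0.15 × (1−0.05) × 0.4 × (1−0.75) = 0.01425
viral: 0.5 × (1−0.85) × 0.4 × (1−0.25) = 0.0225
fungal: 0.35 × (1−0.2) × 0.55 × (1−0.35) = 0.1001
Highest score → fungal.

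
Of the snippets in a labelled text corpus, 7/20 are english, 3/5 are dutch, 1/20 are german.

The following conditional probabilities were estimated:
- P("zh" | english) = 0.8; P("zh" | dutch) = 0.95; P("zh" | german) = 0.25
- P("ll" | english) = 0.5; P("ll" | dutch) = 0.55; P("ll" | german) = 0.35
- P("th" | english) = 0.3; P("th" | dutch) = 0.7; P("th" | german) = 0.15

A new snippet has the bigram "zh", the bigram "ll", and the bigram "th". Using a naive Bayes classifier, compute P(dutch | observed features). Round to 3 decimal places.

english: 0.35 × 0.8 × 0.5 × 0.3 = 0.042
dutch: 0.6 × 0.95 × 0.55 × 0.7 = 0.21945
german: 0.05 × 0.25 × 0.35 × 0.15 = 0.00065625
P(dutch | x) = 0.21945 / 0.26210625 ≈ 0.837

0.837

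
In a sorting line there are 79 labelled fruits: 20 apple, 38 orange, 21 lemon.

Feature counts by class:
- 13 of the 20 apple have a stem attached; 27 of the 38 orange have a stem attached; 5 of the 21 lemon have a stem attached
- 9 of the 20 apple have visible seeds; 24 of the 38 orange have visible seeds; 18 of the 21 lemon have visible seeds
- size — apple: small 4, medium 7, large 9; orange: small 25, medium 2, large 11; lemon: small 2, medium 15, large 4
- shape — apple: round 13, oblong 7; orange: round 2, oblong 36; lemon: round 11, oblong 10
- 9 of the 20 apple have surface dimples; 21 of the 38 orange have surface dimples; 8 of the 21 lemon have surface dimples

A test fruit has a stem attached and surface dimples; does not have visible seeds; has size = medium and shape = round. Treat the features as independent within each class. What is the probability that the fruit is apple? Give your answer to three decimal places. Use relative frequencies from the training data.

0.862

apple: (20/79) × (13/20) × (11/20) × (7/20) × (13/20) × (9/20) ≈ 0.00926559
orange: (38/79) × (27/38) × (14/38) × (2/38) × (2/38) × (21/38) ≈ 0.000192757
lemon: (21/79) × (5/21) × (3/21) × (15/21) × (11/21) × (8/21) ≈ 0.00128873
P(apple | x) = 0.00926559 / 0.010747077 ≈ 0.862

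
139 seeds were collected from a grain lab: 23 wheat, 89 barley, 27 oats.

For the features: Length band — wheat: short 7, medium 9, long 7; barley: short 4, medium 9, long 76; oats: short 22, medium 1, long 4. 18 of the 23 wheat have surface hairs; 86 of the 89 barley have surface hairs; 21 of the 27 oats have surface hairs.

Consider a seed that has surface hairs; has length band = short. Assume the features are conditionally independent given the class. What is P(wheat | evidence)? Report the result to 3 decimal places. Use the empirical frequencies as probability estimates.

wheat: (23/139) × (7/23) × (18/23) ≈ 0.0394119
barley: (89/139) × (4/89) × (86/89) ≈ 0.027807
oats: (27/139) × (22/27) × (21/27) ≈ 0.123102
P(wheat | x) = 0.0394119 / 0.1903209 ≈ 0.207

0.207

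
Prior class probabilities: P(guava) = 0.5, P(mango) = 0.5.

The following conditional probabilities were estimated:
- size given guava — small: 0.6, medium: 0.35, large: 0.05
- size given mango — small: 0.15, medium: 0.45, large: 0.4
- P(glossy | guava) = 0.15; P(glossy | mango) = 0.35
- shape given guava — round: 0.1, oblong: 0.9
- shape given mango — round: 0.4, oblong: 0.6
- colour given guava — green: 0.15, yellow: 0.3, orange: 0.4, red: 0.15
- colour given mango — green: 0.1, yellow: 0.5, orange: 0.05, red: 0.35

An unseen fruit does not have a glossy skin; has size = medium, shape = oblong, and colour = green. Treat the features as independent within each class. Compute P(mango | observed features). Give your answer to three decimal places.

guava: 0.5 × 0.35 × (1−0.15) × 0.9 × 0.15 = 0.02008125
mango: 0.5 × 0.45 × (1−0.35) × 0.6 × 0.1 = 0.008775
P(mango | x) = 0.008775 / 0.02885625 ≈ 0.304

0.304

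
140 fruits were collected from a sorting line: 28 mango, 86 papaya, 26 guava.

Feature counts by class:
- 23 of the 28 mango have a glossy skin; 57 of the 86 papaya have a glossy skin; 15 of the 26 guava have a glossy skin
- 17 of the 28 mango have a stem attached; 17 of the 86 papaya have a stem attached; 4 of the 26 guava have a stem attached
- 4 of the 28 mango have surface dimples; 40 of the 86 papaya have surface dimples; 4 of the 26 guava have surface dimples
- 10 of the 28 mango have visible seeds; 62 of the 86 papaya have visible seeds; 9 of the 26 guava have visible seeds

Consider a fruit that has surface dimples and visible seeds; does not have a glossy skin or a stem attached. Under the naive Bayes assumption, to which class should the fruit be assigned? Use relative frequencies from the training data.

mango: (28/140) × (5/28) × (11/28) × (4/28) × (10/28) ≈ 0.000715848
papaya: (86/140) × (29/86) × (69/86) × (40/86) × (62/86) ≈ 0.0557282
guava: (26/140) × (11/26) × (22/26) × (4/26) × (9/26) ≈ 0.00354054
Highest score → papaya.

papaya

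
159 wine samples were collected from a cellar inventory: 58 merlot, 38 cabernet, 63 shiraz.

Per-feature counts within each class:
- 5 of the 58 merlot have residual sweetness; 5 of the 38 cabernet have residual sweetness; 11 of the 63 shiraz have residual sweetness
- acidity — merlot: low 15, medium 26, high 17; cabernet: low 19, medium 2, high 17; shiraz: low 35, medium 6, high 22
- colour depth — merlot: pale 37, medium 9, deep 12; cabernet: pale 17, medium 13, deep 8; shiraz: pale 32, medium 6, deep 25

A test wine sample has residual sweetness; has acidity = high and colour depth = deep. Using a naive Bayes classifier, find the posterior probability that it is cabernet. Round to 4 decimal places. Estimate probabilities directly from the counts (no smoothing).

merlot: (58/159) × (5/58) × (17/58) × (12/58) ≈ 0.00190698
cabernet: (38/159) × (5/38) × (17/38) × (8/38) ≈ 0.00296172
shiraz: (63/159) × (11/63) × (22/63) × (25/63) ≈ 0.00958688
P(cabernet | x) = 0.00296172 / 0.01445558 ≈ 0.2049

0.2049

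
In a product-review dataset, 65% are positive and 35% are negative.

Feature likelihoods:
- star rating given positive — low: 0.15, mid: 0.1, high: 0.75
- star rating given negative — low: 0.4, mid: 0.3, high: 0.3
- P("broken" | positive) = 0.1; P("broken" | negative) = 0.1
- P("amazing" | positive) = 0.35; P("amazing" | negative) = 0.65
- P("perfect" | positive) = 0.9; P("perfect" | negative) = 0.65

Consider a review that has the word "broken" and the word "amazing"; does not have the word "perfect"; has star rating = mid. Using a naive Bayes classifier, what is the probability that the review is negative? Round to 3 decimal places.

0.913

positive: 0.65 × 0.1 × 0.1 × 0.35 × (1−0.9) = 0.0002275
negative: 0.35 × 0.3 × 0.1 × 0.65 × (1−0.65) = 0.00238875
P(negative | x) = 0.00238875 / 0.00261625 ≈ 0.913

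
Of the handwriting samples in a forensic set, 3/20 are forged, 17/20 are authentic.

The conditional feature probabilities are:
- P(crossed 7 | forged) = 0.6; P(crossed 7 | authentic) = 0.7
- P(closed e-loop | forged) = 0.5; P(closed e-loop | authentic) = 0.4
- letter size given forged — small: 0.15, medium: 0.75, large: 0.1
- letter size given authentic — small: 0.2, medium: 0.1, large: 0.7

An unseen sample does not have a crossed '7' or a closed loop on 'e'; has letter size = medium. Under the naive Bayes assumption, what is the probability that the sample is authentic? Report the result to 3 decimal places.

forged: 0.15 × (1−0.6) × (1−0.5) × 0.75 = 0.0225
authentic: 0.85 × (1−0.7) × (1−0.4) × 0.1 = 0.0153
P(authentic | x) = 0.0153 / 0.0378 ≈ 0.405

0.405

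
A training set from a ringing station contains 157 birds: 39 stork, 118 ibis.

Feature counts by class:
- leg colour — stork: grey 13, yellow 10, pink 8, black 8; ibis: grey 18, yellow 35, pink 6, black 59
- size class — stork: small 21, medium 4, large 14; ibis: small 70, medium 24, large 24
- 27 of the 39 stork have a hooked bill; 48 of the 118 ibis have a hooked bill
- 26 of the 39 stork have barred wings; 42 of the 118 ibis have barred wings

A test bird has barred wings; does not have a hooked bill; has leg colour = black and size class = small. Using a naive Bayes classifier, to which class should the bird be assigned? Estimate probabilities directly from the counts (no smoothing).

stork: (39/157) × (8/39) × (21/39) × (12/39) × (26/39) ≈ 0.00562821
ibis: (118/157) × (59/118) × (70/118) × (70/118) × (42/118) ≈ 0.0470708
Highest score → ibis.

ibis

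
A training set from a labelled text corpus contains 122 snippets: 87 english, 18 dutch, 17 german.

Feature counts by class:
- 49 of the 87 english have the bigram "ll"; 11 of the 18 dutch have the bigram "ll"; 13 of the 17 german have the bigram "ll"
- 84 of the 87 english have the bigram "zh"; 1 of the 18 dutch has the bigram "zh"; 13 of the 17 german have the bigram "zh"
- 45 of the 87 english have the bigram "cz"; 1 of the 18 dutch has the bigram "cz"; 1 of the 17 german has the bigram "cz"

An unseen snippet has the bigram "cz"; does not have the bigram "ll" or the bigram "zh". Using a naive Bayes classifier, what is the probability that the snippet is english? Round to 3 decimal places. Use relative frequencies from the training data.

0.616

english: (87/122) × (38/87) × (3/87) × (45/87) ≈ 0.00555545
dutch: (18/122) × (7/18) × (17/18) × (1/18) ≈ 0.00301052
german: (17/122) × (4/17) × (4/17) × (1/17) ≈ 0.000453798
P(english | x) = 0.00555545 / 0.009019768 ≈ 0.616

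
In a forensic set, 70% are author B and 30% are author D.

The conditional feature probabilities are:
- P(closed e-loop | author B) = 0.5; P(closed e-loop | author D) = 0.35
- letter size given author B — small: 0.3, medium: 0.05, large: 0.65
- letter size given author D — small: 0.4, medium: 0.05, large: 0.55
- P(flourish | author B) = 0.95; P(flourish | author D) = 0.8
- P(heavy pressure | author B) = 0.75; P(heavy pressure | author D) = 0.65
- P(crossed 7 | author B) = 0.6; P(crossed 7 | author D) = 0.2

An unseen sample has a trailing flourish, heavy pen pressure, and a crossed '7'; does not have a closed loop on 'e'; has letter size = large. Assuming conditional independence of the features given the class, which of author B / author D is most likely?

author B

author B: 0.7 × (1−0.5) × 0.65 × 0.95 × 0.75 × 0.6 = 0.09725625
author D: 0.3 × (1−0.35) × 0.55 × 0.8 × 0.65 × 0.2 = 0.011154
Highest score → author B.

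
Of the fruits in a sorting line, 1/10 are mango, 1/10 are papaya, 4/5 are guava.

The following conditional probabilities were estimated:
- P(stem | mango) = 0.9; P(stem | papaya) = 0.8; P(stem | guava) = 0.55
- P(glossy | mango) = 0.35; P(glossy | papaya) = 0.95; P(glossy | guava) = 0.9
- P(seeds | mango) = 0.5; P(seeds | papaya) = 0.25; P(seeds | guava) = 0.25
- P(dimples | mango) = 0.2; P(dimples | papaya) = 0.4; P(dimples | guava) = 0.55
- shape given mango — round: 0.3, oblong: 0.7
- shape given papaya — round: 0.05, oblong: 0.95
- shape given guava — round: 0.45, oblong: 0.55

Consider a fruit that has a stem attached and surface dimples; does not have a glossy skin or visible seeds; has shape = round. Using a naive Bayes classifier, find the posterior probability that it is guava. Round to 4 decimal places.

0.8182

mango: 0.1 × 0.9 × (1−0.35) × (1−0.5) × 0.2 × 0.3 = 0.001755
papaya: 0.1 × 0.8 × (1−0.95) × (1−0.25) × 0.4 × 0.05 = 0.00006
guava: 0.8 × 0.55 × (1−0.9) × (1−0.25) × 0.55 × 0.45 = 0.0081675
P(guava | x) = 0.0081675 / 0.0099825 ≈ 0.8182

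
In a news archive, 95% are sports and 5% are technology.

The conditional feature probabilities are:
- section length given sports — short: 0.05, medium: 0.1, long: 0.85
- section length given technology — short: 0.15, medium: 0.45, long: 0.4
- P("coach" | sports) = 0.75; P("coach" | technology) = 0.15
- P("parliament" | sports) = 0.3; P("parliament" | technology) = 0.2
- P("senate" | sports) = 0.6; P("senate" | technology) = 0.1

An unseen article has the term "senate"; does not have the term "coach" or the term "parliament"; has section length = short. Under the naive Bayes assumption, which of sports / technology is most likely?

sports

sports: 0.95 × 0.05 × (1−0.75) × (1−0.3) × 0.6 = 0.0049875
technology: 0.05 × 0.15 × (1−0.15) × (1−0.2) × 0.1 = 0.00051
Highest score → sports.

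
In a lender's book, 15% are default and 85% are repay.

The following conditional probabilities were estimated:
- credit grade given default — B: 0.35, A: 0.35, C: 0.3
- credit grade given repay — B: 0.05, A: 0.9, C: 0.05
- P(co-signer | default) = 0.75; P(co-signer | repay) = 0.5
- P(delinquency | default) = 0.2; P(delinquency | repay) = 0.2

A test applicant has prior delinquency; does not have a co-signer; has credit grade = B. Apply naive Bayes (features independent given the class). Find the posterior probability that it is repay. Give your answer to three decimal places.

default: 0.15 × 0.35 × (1−0.75) × 0.2 = 0.002625
repay: 0.85 × 0.05 × (1−0.5) × 0.2 = 0.00425
P(repay | x) = 0.00425 / 0.006875 ≈ 0.618

0.618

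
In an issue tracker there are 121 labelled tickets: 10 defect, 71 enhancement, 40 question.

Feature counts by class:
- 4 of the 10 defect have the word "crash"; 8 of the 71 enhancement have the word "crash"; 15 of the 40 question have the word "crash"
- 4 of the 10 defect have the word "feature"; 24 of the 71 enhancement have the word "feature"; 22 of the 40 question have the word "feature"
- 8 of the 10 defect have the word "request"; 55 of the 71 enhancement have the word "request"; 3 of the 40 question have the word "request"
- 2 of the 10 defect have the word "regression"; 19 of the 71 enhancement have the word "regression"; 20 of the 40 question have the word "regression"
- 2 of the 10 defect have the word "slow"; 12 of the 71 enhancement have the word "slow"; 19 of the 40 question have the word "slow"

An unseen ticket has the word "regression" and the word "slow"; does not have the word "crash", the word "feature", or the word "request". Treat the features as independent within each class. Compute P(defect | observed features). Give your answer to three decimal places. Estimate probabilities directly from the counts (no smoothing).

defect: (10/121) × (6/10) × (6/10) × (2/10) × (2/10) × (2/10) ≈ 0.000238017
enhancement: (71/121) × (63/71) × (47/71) × (16/71) × (19/71) × (12/71) ≈ 0.00351297
question: (40/121) × (25/40) × (18/40) × (37/40) × (20/40) × (19/40) ≈ 0.0204255
P(defect | x) = 0.000238017 / 0.024176487 ≈ 0.010

0.010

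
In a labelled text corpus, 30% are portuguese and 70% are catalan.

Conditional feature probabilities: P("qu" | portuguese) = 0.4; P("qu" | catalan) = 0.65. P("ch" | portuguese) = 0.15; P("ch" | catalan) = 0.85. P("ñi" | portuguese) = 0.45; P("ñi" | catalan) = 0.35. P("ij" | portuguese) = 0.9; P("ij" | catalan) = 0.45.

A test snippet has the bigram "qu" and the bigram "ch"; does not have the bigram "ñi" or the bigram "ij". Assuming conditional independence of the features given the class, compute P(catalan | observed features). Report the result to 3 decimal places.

0.993

portuguese: 0.3 × 0.4 × 0.15 × (1−0.45) × (1−0.9) = 0.00099
catalan: 0.7 × 0.65 × 0.85 × (1−0.35) × (1−0.45) = 0.138263125
P(catalan | x) = 0.138263125 / 0.139253125 ≈ 0.993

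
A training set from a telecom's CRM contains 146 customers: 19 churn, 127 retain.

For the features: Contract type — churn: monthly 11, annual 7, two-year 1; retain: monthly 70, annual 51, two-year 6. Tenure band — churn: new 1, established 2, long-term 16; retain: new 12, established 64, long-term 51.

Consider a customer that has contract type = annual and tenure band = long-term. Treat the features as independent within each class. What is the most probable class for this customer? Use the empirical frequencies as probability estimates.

churn: (19/146) × (7/19) × (16/19) ≈ 0.0403749
retain: (127/146) × (51/127) × (51/127) ≈ 0.140276
Highest score → retain.

retain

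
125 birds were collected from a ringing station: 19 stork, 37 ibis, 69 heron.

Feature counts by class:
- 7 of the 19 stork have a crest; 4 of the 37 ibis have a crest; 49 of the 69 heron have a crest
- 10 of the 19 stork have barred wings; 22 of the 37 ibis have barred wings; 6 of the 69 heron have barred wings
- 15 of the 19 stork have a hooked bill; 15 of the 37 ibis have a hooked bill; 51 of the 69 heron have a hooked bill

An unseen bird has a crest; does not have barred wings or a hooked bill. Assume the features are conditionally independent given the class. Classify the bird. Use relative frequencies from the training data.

stork: (19/125) × (7/19) × (9/19) × (4/19) ≈ 0.00558449
ibis: (37/125) × (4/37) × (15/37) × (22/37) ≈ 0.00771366
heron: (69/125) × (49/69) × (63/69) × (18/69) ≈ 0.0933686
Highest score → heron.

heron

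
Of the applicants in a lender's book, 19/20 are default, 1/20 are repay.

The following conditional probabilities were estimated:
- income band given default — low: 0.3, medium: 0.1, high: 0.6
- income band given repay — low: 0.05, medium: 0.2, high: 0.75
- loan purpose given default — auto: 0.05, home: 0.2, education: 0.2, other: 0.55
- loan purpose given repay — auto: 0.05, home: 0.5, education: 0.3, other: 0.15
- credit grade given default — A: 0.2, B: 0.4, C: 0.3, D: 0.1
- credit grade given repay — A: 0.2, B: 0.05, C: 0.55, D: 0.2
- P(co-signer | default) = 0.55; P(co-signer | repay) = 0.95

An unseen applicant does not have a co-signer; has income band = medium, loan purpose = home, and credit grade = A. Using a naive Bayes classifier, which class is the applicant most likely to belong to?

default

default: 0.95 × 0.1 × 0.2 × 0.2 × (1−0.55) = 0.00171
repay: 0.05 × 0.2 × 0.5 × 0.2 × (1−0.95) = 0.00005
Highest score → default.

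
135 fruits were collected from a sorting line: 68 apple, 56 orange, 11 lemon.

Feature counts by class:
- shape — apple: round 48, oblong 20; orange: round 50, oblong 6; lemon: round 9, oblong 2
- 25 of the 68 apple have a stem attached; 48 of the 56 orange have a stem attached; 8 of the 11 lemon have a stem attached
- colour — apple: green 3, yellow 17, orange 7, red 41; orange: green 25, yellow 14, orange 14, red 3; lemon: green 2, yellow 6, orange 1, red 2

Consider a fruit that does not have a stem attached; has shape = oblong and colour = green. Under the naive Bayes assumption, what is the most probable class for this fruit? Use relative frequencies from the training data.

apple: (68/135) × (20/68) × (43/68) × (3/68) ≈ 0.00413303
orange: (56/135) × (6/56) × (8/56) × (25/56) ≈ 0.00283447
lemon: (11/135) × (2/11) × (3/11) × (2/11) ≈ 0.000734619
Highest score → apple.

apple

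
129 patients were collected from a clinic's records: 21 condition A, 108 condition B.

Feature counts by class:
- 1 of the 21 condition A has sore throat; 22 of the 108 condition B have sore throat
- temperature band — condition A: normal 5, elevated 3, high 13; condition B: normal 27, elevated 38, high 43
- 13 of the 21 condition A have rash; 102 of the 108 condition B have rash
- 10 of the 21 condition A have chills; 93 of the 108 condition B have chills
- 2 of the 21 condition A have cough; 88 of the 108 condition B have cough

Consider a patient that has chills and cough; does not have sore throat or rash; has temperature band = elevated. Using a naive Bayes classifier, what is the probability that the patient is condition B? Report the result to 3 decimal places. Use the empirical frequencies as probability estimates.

0.960

condition A: (21/129) × (20/21) × (3/21) × (8/21) × (10/21) × (2/21) ≈ 0.000382652
condition B: (108/129) × (86/108) × (38/108) × (6/108) × (93/108) × (88/108) ≈ 0.00914354
P(condition B | x) = 0.00914354 / 0.009526192 ≈ 0.960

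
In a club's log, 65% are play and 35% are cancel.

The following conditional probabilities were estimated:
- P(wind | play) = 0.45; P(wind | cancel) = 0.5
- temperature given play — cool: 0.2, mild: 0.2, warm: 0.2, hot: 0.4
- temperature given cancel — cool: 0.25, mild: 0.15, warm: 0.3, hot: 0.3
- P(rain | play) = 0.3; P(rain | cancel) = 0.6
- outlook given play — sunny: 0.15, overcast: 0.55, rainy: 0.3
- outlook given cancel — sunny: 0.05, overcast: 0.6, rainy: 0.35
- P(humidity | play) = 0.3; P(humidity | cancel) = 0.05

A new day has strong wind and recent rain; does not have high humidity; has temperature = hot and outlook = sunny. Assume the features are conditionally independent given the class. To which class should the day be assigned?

play

play: 0.65 × 0.45 × 0.4 × 0.3 × 0.15 × (1−0.3) = 0.0036855
cancel: 0.35 × 0.5 × 0.3 × 0.6 × 0.05 × (1−0.05) = 0.00149625
Highest score → play.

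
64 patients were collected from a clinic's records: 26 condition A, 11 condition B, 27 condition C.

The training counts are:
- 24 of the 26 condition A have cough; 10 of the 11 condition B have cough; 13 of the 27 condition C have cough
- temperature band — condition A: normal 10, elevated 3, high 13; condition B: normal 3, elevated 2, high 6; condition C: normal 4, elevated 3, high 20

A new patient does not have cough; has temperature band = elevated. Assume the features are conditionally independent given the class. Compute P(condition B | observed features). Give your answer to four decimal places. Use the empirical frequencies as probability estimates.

condition A: (26/64) × (2/26) × (3/26) ≈ 0.00360577
condition B: (11/64) × (1/11) × (2/11) ≈ 0.00284091
condition C: (27/64) × (14/27) × (3/27) ≈ 0.0243056
P(condition B | x) = 0.00284091 / 0.03075228 ≈ 0.0924

0.0924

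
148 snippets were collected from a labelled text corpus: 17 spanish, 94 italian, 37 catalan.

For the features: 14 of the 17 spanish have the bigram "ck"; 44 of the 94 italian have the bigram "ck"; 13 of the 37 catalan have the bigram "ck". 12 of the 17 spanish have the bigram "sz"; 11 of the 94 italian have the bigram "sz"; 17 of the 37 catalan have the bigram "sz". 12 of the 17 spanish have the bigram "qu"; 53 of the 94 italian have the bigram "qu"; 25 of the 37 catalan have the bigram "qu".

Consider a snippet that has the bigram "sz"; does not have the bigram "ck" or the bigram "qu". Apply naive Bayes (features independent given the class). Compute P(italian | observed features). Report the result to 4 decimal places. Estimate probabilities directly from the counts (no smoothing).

0.3780

spanish: (17/148) × (3/17) × (12/17) × (5/17) ≈ 0.00420836
italian: (94/148) × (50/94) × (11/94) × (41/94) ≈ 0.0172436
catalan: (37/148) × (24/37) × (17/37) × (12/37) ≈ 0.0241644
P(italian | x) = 0.0172436 / 0.04561636 ≈ 0.3780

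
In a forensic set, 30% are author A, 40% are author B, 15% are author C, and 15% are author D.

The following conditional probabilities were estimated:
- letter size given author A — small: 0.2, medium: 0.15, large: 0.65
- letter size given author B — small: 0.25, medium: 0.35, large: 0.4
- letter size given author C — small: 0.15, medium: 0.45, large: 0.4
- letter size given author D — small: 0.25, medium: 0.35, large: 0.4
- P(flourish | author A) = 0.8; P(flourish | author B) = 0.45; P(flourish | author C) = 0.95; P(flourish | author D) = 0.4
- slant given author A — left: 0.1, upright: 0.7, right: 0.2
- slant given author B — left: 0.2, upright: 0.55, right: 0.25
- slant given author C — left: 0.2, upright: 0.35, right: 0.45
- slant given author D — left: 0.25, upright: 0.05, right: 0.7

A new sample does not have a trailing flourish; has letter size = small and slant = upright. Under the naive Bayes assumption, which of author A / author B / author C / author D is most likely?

author A: 0.3 × 0.2 × (1−0.8) × 0.7 = 0.0084
author B: 0.4 × 0.25 × (1−0.45) × 0.55 = 0.03025
author C: 0.15 × 0.15 × (1−0.95) × 0.35 = 0.00039375
author D: 0.15 × 0.25 × (1−0.4) × 0.05 = 0.001125
Highest score → author B.

author B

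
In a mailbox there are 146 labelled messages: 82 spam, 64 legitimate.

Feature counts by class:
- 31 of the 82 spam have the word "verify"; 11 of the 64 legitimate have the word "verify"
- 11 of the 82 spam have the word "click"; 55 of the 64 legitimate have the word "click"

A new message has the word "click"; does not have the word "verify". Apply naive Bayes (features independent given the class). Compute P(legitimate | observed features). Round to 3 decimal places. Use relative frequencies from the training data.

spam: (82/146) × (51/82) × (11/82) ≈ 0.0468593
legitimate: (64/146) × (53/64) × (55/64) ≈ 0.311965
P(legitimate | x) = 0.311965 / 0.3588243 ≈ 0.869

0.869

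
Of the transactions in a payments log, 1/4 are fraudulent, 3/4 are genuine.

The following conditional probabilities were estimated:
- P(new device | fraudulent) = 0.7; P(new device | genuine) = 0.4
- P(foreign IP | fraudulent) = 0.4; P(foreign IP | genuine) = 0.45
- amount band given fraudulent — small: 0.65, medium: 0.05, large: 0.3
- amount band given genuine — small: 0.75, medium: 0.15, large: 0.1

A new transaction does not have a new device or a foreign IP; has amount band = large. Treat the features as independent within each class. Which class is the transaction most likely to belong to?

genuine

fraudulent: 0.25 × (1−0.7) × (1−0.4) × 0.3 = 0.0135
genuine: 0.75 × (1−0.4) × (1−0.45) × 0.1 = 0.02475
Highest score → genuine.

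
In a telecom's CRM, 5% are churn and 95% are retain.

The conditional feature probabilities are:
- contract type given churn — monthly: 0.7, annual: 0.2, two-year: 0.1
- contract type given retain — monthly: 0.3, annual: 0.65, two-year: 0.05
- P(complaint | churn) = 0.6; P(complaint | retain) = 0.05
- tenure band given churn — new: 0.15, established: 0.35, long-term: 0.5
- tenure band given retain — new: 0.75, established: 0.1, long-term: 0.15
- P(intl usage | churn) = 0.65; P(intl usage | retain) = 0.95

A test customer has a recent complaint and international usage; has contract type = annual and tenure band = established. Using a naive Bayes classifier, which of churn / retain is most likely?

churn: 0.05 × 0.2 × 0.6 × 0.35 × 0.65 = 0.001365
retain: 0.95 × 0.65 × 0.05 × 0.1 × 0.95 = 0.002933125
Highest score → retain.

retain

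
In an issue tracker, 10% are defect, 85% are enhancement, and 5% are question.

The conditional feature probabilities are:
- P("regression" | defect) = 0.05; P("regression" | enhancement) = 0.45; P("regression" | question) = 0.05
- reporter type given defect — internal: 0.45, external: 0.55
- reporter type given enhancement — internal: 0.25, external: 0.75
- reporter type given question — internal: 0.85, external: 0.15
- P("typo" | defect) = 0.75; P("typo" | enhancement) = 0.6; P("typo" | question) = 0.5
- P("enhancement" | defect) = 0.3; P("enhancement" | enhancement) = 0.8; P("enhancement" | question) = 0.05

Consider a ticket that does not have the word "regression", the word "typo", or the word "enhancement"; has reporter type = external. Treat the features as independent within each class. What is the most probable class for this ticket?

defect: 0.1 × (1−0.05) × 0.55 × (1−0.75) × (1−0.3) = 0.00914375
enhancement: 0.85 × (1−0.45) × 0.75 × (1−0.6) × (1−0.8) = 0.02805
question: 0.05 × (1−0.05) × 0.15 × (1−0.5) × (1−0.05) = 0.003384375
Highest score → enhancement.

enhancement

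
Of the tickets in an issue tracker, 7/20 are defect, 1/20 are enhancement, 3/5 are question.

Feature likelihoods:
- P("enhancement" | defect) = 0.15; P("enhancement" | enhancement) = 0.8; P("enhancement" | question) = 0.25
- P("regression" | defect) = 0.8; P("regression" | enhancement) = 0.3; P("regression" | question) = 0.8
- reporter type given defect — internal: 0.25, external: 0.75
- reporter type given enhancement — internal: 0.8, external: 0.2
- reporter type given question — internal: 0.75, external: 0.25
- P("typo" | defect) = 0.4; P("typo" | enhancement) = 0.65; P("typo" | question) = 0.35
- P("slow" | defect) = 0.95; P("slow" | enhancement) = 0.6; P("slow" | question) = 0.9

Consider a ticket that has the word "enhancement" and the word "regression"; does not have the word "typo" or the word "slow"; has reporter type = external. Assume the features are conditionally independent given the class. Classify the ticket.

defect: 0.35 × 0.15 × 0.8 × 0.75 × (1−0.4) × (1−0.95) = 0.000945
enhancement: 0.05 × 0.8 × 0.3 × 0.2 × (1−0.65) × (1−0.6) = 0.000336
question: 0.6 × 0.25 × 0.8 × 0.25 × (1−0.35) × (1−0.9) = 0.00195
Highest score → question.

question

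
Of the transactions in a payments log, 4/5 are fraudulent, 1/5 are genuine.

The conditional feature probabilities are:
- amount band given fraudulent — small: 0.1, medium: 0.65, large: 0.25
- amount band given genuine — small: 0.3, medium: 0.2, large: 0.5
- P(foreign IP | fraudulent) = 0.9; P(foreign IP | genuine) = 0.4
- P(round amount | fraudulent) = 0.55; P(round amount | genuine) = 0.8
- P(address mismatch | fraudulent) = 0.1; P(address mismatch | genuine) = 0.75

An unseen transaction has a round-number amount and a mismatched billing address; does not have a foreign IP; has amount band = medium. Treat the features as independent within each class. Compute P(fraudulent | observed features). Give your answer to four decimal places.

0.1657

fraudulent: 0.8 × 0.65 × (1−0.9) × 0.55 × 0.1 = 0.00286
genuine: 0.2 × 0.2 × (1−0.4) × 0.8 × 0.75 = 0.0144
P(fraudulent | x) = 0.00286 / 0.01726 ≈ 0.1657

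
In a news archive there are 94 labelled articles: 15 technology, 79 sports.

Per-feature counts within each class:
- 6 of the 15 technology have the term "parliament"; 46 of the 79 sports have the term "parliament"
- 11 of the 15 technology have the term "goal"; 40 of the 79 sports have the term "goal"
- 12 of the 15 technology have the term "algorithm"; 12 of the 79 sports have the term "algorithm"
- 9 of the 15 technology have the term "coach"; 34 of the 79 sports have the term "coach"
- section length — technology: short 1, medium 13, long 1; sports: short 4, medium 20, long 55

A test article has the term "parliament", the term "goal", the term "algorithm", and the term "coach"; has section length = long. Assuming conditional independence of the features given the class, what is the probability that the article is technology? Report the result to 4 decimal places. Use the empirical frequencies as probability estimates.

technology: (15/94) × (6/15) × (11/15) × (12/15) × (9/15) × (1/15) ≈ 0.00149787
sports: (79/94) × (46/79) × (40/79) × (12/79) × (34/79) × (55/79) ≈ 0.0112773
P(technology | x) = 0.00149787 / 0.01277517 ≈ 0.1172

0.1172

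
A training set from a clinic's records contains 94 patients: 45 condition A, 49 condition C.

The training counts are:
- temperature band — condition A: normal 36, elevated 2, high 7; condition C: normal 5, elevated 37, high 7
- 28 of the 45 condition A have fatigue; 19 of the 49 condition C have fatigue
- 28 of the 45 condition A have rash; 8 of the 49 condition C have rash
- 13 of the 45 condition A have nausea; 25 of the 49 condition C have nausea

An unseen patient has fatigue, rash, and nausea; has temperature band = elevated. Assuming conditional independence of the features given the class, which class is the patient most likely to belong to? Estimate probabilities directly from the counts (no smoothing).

condition C

condition A: (45/94) × (2/45) × (28/45) × (28/45) × (13/45) ≈ 0.00237971
condition C: (49/94) × (37/49) × (19/49) × (8/49) × (25/49) ≈ 0.0127136
Highest score → condition C.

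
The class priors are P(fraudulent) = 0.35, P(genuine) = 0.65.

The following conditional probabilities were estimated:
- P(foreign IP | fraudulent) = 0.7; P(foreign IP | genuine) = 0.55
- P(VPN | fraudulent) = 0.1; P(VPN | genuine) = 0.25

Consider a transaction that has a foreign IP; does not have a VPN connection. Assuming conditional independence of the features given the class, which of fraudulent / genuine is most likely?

fraudulent: 0.35 × 0.7 × (1−0.1) = 0.2205
genuine: 0.65 × 0.55 × (1−0.25) = 0.268125
Highest score → genuine.

genuine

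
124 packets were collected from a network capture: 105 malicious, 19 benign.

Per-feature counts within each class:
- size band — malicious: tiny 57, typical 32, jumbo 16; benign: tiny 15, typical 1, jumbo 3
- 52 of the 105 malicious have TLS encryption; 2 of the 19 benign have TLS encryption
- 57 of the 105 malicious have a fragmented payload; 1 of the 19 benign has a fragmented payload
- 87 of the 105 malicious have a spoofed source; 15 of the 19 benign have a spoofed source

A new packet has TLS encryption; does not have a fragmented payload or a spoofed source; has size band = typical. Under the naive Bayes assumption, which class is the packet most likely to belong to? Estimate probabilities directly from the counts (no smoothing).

malicious

malicious: (105/124) × (32/105) × (52/105) × (48/105) × (18/105) ≈ 0.0100156
benign: (19/124) × (1/19) × (2/19) × (18/19) × (4/19) ≈ 0.000169309
Highest score → malicious.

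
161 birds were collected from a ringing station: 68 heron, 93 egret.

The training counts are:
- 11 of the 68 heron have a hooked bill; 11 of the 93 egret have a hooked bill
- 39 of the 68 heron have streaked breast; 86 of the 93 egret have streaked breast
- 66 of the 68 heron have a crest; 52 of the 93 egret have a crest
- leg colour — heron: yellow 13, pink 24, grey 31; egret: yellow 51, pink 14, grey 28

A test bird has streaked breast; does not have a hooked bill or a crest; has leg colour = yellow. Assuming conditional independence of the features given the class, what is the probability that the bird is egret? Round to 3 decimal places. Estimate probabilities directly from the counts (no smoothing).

heron: (68/161) × (57/68) × (39/68) × (2/68) × (13/68) ≈ 0.00114172
egret: (93/161) × (82/93) × (86/93) × (41/93) × (51/93) ≈ 0.113865
P(egret | x) = 0.113865 / 0.11500672 ≈ 0.990

0.990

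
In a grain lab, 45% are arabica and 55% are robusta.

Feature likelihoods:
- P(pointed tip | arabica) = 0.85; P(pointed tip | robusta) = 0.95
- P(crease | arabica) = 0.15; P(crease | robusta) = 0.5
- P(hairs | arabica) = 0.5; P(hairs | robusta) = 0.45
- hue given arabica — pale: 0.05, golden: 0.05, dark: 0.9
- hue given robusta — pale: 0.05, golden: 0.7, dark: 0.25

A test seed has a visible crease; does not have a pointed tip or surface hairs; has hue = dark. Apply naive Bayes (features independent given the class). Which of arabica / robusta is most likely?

arabica: 0.45 × (1−0.85) × 0.15 × (1−0.5) × 0.9 = 0.00455625
robusta: 0.55 × (1−0.95) × 0.5 × (1−0.45) × 0.25 = 0.001890625
Highest score → arabica.

arabica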